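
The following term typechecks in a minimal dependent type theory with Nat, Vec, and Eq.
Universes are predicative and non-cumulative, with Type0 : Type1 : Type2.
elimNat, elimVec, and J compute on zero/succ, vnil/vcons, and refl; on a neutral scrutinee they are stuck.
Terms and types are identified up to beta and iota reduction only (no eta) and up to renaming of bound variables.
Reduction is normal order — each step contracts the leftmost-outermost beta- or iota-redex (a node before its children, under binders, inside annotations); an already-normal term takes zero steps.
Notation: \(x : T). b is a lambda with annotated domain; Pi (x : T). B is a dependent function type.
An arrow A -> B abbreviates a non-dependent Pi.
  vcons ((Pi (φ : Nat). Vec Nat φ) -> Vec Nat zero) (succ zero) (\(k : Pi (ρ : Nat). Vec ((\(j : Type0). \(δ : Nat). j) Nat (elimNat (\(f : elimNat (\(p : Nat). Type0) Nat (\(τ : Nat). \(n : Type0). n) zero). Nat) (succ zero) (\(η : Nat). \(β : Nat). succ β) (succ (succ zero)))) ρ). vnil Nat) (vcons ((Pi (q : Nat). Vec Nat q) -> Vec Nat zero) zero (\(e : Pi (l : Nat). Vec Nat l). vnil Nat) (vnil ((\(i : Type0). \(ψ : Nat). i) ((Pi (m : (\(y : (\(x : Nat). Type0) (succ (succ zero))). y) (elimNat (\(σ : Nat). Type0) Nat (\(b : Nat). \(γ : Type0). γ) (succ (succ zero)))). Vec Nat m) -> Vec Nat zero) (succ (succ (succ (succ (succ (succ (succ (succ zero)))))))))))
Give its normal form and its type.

normal form:
  vcons ((Pi (φ : Nat). Vec Nat φ) -> Vec Nat zero) (succ zero) (\(k : Pi (ρ : Nat). Vec Nat ρ). vnil Nat) (vcons ((Pi (j : Nat). Vec Nat j) -> Vec Nat zero) zero (\(δ : Pi (f : Nat). Vec Nat f). vnil Nat) (vnil ((Pi (p : Nat). Vec Nat p) -> Vec Nat zero)))
inferred type:
  Vec ((Pi (φ : Nat). Vec Nat φ) -> Vec Nat zero) (succ (succ zero))
observation: the first redex contracted is a beta-redex; the normal form is reached in 12 normal-order steps.


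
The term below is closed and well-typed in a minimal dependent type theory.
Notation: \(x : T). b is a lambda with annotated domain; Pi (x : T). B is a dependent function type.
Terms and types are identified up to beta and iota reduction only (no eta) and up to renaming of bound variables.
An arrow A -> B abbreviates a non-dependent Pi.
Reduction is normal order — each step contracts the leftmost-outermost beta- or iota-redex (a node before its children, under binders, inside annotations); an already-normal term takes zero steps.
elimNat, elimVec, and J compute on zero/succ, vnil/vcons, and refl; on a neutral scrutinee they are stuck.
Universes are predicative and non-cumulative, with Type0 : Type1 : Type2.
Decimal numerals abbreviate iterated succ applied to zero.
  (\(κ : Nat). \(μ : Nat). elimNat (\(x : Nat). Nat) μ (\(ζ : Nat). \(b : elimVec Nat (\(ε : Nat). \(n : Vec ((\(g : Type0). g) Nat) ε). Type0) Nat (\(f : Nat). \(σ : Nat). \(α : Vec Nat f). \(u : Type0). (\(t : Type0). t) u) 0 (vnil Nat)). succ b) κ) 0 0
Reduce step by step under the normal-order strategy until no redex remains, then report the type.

normal-order reduction sequence:
  (\(κ : Nat). \(μ : Nat). elimNat (\(x : Nat). Nat) μ (\(ζ : Nat). \(b : elimVec Nat (\(ε : Nat). \(n : Vec ((\(g : Type0). g) Nat) ε). Type0) Nat (\(f : Nat). \(σ : Nat). \(α : Vec Nat f). \(u : Type0). (\(t : Type0). t) u) 0 (vnil Nat)). succ b) κ) 0 0
  ~> (\(κ : Nat). elimNat (\(μ : Nat). Nat) κ (\(x : Nat). \(ζ : elimVec Nat (\(b : Nat). \(ε : Vec ((\(n : Type0). n) Nat) b). Type0) Nat (\(g : Nat). \(f : Nat). \(σ : Vec Nat g). \(α : Type0). (\(u : Type0). u) α) 0 (vnil Nat)). succ ζ) 0) 0
  ~> elimNat (\(κ : Nat). Nat) 0 (\(μ : Nat). \(x : elimVec Nat (\(ζ : Nat). \(b : Vec ((\(ε : Type0). ε) Nat) ζ). Type0) Nat (\(n : Nat). \(g : Nat). \(f : Vec Nat n). \(σ : Type0). (\(α : Type0). α) σ) 0 (vnil Nat)). succ x) 0
  ~> 0
the term's type:
  Nat


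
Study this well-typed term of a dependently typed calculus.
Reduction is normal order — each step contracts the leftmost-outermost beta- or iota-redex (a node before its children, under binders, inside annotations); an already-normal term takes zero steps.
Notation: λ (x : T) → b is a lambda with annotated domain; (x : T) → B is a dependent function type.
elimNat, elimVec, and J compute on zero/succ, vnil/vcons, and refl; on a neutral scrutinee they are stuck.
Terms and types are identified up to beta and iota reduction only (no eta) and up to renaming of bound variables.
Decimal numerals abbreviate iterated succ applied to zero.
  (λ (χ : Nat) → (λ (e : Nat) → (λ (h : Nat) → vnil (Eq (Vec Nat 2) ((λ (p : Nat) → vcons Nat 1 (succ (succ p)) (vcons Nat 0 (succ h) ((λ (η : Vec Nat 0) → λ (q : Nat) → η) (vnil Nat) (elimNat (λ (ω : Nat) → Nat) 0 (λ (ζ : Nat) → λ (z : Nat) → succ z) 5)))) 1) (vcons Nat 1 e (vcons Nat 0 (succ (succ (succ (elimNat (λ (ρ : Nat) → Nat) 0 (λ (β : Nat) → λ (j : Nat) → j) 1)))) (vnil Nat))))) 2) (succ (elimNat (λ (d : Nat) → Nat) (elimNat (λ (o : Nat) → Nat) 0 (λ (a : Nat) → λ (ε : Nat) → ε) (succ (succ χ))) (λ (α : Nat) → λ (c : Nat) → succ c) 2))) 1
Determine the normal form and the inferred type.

reduced normal form:
  vnil (Eq (Vec Nat 2) (vcons Nat 1 3 (vcons Nat 0 3 (vnil Nat))) (vcons Nat 1 3 (vcons Nat 0 3 (vnil Nat))))
type:
  Vec (Eq (Vec Nat 2) (vcons Nat 1 3 (vcons Nat 0 3 (vnil Nat))) (vcons Nat 1 3 (vcons Nat 0 3 (vnil Nat)))) 0
observation: reduction starts at a beta-redex, and 27 normal-order steps reach the normal form.


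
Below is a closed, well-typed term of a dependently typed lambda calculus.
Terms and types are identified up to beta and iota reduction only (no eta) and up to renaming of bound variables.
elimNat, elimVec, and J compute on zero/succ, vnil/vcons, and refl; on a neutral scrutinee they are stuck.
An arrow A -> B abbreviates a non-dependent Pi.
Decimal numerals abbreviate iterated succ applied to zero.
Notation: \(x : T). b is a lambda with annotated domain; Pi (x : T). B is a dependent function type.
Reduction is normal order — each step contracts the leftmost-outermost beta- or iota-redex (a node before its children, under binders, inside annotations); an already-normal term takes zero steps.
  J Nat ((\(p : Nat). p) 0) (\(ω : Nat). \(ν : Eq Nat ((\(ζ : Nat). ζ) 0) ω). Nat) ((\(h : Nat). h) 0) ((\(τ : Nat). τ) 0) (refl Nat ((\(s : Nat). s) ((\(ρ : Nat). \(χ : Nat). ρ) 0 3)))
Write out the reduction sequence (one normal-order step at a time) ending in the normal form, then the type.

reduction (normal order):
  J Nat ((\(p : Nat). p) 0) (\(ω : Nat). \(ν : Eq Nat ((\(ζ : Nat). ζ) 0) ω). Nat) ((\(h : Nat). h) 0) ((\(τ : Nat). τ) 0) (refl Nat ((\(s : Nat). s) ((\(ρ : Nat). \(χ : Nat). ρ) 0 3)))
  ~> (\(p : Nat). p) 0
  ~> 0
type:
  Nat


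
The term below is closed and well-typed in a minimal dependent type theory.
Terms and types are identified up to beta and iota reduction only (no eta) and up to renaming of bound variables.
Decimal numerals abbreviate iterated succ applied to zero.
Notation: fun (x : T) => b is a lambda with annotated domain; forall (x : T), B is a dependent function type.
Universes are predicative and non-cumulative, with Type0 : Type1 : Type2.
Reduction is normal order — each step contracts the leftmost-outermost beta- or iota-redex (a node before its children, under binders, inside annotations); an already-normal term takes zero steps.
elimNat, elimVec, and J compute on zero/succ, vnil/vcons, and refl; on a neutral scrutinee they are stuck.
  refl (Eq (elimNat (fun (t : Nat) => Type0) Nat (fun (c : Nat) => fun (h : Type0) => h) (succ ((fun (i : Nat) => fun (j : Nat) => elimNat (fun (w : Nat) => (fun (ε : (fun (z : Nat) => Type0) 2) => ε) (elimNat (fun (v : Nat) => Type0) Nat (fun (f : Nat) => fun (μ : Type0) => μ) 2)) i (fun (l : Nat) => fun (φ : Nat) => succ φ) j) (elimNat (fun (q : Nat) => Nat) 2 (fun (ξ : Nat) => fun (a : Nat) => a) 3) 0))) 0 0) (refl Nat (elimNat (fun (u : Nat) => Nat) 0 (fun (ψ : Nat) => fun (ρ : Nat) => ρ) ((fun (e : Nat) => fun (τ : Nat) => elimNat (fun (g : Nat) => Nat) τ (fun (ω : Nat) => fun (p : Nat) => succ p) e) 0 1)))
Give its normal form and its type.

resulting normal form:
  refl (Eq Nat 0 0) (refl Nat 0)
inferred type:
  Eq (Eq Nat 0 0) (refl Nat 0) (refl Nat 0)
observation: normalization takes exactly 30 steps under the normal-order strategy.


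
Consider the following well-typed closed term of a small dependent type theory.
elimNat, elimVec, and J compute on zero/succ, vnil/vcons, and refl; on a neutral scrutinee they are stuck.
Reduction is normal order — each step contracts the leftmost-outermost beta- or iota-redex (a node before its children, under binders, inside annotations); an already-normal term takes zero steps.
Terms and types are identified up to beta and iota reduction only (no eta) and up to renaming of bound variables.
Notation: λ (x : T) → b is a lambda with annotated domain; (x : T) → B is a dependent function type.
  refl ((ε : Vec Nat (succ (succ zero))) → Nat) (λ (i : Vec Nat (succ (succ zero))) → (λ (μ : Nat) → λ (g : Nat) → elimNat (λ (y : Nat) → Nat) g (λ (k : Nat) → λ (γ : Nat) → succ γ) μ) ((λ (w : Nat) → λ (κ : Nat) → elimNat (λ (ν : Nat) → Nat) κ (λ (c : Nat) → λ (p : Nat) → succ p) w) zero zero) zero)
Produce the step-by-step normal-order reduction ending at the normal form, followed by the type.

reduction (normal order):
  refl ((ε : Vec Nat (succ (succ zero))) → Nat) (λ (i : Vec Nat (succ (succ zero))) → (λ (μ : Nat) → λ (g : Nat) → elimNat (λ (y : Nat) → Nat) g (λ (k : Nat) → λ (γ : Nat) → succ γ) μ) ((λ (w : Nat) → λ (κ : Nat) → elimNat (λ (ν : Nat) → Nat) κ (λ (c : Nat) → λ (p : Nat) → succ p) w) zero zero) zero)
  ~> refl ((ε : Vec Nat (succ (succ zero))) → Nat) (λ (i : Vec Nat (succ (succ zero))) → (λ (μ : Nat) → elimNat (λ (g : Nat) → Nat) μ (λ (y : Nat) → λ (k : Nat) → succ k) ((λ (γ : Nat) → λ (w : Nat) → elimNat (λ (κ : Nat) → Nat) w (λ (ν : Nat) → λ (c : Nat) → succ c) γ) zero zero)) zero)
  ~> refl ((ε : Vec Nat (succ (succ zero))) → Nat) (λ (i : Vec Nat (succ (succ zero))) → elimNat (λ (μ : Nat) → Nat) zero (λ (g : Nat) → λ (y : Nat) → succ y) ((λ (k : Nat) → λ (γ : Nat) → elimNat (λ (w : Nat) → Nat) γ (λ (κ : Nat) → λ (ν : Nat) → succ ν) k) zero zero))
  ~> refl ((ε : Vec Nat (succ (succ zero))) → Nat) (λ (i : Vec Nat (succ (succ zero))) → elimNat (λ (μ : Nat) → Nat) zero (λ (g : Nat) → λ (y : Nat) → succ y) ((λ (k : Nat) → elimNat (λ (γ : Nat) → Nat) k (λ (w : Nat) → λ (κ : Nat) → succ κ) zero) zero))
  ~> refl ((ε : Vec Nat (succ (succ zero))) → Nat) (λ (i : Vec Nat (succ (succ zero))) → elimNat (λ (μ : Nat) → Nat) zero (λ (g : Nat) → λ (y : Nat) → succ y) (elimNat (λ (k : Nat) → Nat) zero (λ (γ : Nat) → λ (w : Nat) → succ w) zero))
  ~> refl ((ε : Vec Nat (succ (succ zero))) → Nat) (λ (i : Vec Nat (succ (succ zero))) → elimNat (λ (μ : Nat) → Nat) zero (λ (g : Nat) → λ (y : Nat) → succ y) zero)
  ~> refl ((ε : Vec Nat (succ (succ zero))) → Nat) (λ (i : Vec Nat (succ (succ zero))) → zero)
inferred type:
  Eq ((ε : Vec Nat (succ (succ zero))) → Nat) (λ (i : Vec Nat (succ (succ zero))) → zero) (λ (μ : Vec Nat (succ (succ zero))) → zero)


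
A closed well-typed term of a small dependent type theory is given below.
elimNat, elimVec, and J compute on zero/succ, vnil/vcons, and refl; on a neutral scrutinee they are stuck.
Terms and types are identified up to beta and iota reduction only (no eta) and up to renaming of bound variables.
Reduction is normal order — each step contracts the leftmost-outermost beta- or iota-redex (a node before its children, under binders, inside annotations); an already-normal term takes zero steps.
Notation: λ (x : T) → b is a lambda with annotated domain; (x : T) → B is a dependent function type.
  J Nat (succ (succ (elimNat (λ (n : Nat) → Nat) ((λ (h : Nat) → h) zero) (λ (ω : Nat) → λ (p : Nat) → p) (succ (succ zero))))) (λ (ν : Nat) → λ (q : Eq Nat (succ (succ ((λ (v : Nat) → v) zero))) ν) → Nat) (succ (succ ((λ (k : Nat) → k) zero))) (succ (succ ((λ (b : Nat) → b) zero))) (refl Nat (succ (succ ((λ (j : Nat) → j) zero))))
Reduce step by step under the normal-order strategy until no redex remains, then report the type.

reduction (normal order):
  J Nat (succ (succ (elimNat (λ (n : Nat) → Nat) ((λ (h : Nat) → h) zero) (λ (ω : Nat) → λ (p : Nat) → p) (succ (succ zero))))) (λ (ν : Nat) → λ (q : Eq Nat (succ (succ ((λ (v : Nat) → v) zero))) ν) → Nat) (succ (succ ((λ (k : Nat) → k) zero))) (succ (succ ((λ (b : Nat) → b) zero))) (refl Nat (succ (succ ((λ (j : Nat) → j) zero))))
  ~> succ (succ ((λ (n : Nat) → n) zero))
  ~> succ (succ zero)
the term's type:
  Nat


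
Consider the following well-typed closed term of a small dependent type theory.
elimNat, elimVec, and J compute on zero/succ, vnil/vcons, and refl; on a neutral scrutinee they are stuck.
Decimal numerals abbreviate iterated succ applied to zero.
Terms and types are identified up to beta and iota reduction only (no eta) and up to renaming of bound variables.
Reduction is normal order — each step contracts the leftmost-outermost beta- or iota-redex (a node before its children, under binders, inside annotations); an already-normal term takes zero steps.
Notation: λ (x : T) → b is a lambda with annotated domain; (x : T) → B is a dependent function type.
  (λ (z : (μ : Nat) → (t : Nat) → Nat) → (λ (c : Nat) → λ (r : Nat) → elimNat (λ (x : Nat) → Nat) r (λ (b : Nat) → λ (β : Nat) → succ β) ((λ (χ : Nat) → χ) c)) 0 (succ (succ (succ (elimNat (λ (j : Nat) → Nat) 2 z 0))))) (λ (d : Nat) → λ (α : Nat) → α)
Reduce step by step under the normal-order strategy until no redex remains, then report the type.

normal-order reduction:
  (λ (z : (μ : Nat) → (t : Nat) → Nat) → (λ (c : Nat) → λ (r : Nat) → elimNat (λ (x : Nat) → Nat) r (λ (b : Nat) → λ (β : Nat) → succ β) ((λ (χ : Nat) → χ) c)) 0 (succ (succ (succ (elimNat (λ (j : Nat) → Nat) 2 z 0))))) (λ (d : Nat) → λ (α : Nat) → α)
  ~> (λ (z : Nat) → λ (μ : Nat) → elimNat (λ (t : Nat) → Nat) μ (λ (c : Nat) → λ (r : Nat) → succ r) ((λ (x : Nat) → x) z)) 0 (succ (succ (succ (elimNat (λ (b : Nat) → Nat) 2 (λ (β : Nat) → λ (χ : Nat) → χ) 0))))
  ~> (λ (z : Nat) → elimNat (λ (μ : Nat) → Nat) z (λ (t : Nat) → λ (c : Nat) → succ c) ((λ (r : Nat) → r) 0)) (succ (succ (succ (elimNat (λ (x : Nat) → Nat) 2 (λ (b : Nat) → λ (β : Nat) → β) 0))))
  ~> elimNat (λ (z : Nat) → Nat) (succ (succ (succ (elimNat (λ (μ : Nat) → Nat) 2 (λ (t : Nat) → λ (c : Nat) → c) 0)))) (λ (r : Nat) → λ (x : Nat) → succ x) ((λ (b : Nat) → b) 0)
  ~> elimNat (λ (z : Nat) → Nat) 5 (λ (μ : Nat) → λ (t : Nat) → succ t) ((λ (c : Nat) → c) 0)
  ~> elimNat (λ (z : Nat) → Nat) 5 (λ (μ : Nat) → λ (t : Nat) → succ t) 0
  ~> 5
inferred type:
  Nat


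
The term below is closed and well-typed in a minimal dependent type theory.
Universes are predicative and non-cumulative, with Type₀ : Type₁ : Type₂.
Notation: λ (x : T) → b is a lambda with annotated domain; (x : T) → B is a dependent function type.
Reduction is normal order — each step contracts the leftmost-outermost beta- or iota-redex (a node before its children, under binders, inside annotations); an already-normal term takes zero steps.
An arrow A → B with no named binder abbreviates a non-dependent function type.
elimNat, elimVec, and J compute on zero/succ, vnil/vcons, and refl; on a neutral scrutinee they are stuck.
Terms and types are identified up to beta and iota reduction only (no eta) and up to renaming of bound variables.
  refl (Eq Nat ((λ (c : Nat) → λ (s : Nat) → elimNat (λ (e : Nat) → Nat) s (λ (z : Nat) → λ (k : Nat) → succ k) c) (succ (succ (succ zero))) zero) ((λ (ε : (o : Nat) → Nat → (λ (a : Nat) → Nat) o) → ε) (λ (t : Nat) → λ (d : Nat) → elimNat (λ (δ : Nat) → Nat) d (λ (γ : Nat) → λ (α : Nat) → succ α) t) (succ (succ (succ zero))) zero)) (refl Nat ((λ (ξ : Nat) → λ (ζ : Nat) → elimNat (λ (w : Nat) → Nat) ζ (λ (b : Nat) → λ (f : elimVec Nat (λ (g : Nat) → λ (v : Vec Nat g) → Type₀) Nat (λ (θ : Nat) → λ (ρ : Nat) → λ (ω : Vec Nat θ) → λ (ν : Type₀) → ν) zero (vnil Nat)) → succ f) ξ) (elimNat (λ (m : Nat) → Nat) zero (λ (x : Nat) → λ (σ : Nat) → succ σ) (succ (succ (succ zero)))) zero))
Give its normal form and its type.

reduced normal form:
  refl (Eq Nat (succ (succ (succ zero))) (succ (succ (succ zero)))) (refl Nat (succ (succ (succ zero))))
the term's type:
  Eq (Eq Nat (succ (succ (succ zero))) (succ (succ (succ zero)))) (refl Nat (succ (succ (succ zero)))) (refl Nat (succ (succ (succ zero))))
observation: normalization takes exactly 48 steps under the normal-order strategy.


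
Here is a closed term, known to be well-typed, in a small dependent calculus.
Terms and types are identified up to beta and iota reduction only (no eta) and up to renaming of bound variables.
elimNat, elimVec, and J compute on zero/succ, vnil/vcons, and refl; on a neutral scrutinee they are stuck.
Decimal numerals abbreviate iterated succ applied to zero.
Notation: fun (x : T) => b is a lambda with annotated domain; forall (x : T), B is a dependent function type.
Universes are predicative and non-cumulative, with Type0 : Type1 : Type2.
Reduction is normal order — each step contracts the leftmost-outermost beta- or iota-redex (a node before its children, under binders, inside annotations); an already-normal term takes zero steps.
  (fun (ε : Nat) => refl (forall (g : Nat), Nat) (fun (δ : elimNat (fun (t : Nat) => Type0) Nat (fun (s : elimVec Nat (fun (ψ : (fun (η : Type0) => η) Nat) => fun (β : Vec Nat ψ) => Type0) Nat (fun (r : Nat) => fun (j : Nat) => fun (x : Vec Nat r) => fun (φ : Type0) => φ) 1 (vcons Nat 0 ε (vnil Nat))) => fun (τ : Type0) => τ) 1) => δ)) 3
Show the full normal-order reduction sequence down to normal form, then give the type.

reduction (normal order):
  (fun (ε : Nat) => refl (forall (g : Nat), Nat) (fun (δ : elimNat (fun (t : Nat) => Type0) Nat (fun (s : elimVec Nat (fun (ψ : (fun (η : Type0) => η) Nat) => fun (β : Vec Nat ψ) => Type0) Nat (fun (r : Nat) => fun (j : Nat) => fun (x : Vec Nat r) => fun (φ : Type0) => φ) 1 (vcons Nat 0 ε (vnil Nat))) => fun (τ : Type0) => τ) 1) => δ)) 3
  ~> refl (forall (ε : Nat), Nat) (fun (g : elimNat (fun (δ : Nat) => Type0) Nat (fun (t : elimVec Nat (fun (s : (fun (ψ : Type0) => ψ) Nat) => fun (η : Vec Nat s) => Type0) Nat (fun (β : Nat) => fun (r : Nat) => fun (j : Vec Nat β) => fun (x : Type0) => x) 1 (vcons Nat 0 3 (vnil Nat))) => fun (φ : Type0) => φ) 1) => g)
  ~> refl (forall (ε : Nat), Nat) (fun (g : (fun (δ : elimVec Nat (fun (t : (fun (s : Type0) => s) Nat) => fun (ψ : Vec Nat t) => Type0) Nat (fun (η : Nat) => fun (β : Nat) => fun (r : Vec Nat η) => fun (j : Type0) => j) 1 (vcons Nat 0 3 (vnil Nat))) => fun (x : Type0) => x) 0 (elimNat (fun (φ : Nat) => Type0) Nat (fun (τ : elimVec Nat (fun (ρ : (fun (γ : Type0) => γ) Nat) => fun (p : Vec Nat ρ) => Type0) Nat (fun (c : Nat) => fun (m : Nat) => fun (e : Vec Nat c) => fun (α : Type0) => α) 1 (vcons Nat 0 3 (vnil Nat))) => fun (ν : Type0) => ν) 0)) => g)
  ~> refl (forall (ε : Nat), Nat) (fun (g : (fun (δ : Type0) => δ) (elimNat (fun (t : Nat) => Type0) Nat (fun (s : elimVec Nat (fun (ψ : (fun (η : Type0) => η) Nat) => fun (β : Vec Nat ψ) => Type0) Nat (fun (r : Nat) => fun (j : Nat) => fun (x : Vec Nat r) => fun (φ : Type0) => φ) 1 (vcons Nat 0 3 (vnil Nat))) => fun (τ : Type0) => τ) 0)) => g)
  ~> refl (forall (ε : Nat), Nat) (fun (g : elimNat (fun (δ : Nat) => Type0) Nat (fun (t : elimVec Nat (fun (s : (fun (ψ : Type0) => ψ) Nat) => fun (η : Vec Nat s) => Type0) Nat (fun (β : Nat) => fun (r : Nat) => fun (j : Vec Nat β) => fun (x : Type0) => x) 1 (vcons Nat 0 3 (vnil Nat))) => fun (φ : Type0) => φ) 0) => g)
  ~> refl (forall (ε : Nat), Nat) (fun (g : Nat) => g)
type:
  Eq (forall (ε : Nat), Nat) (fun (g : Nat) => g) (fun (δ : Nat) => δ)


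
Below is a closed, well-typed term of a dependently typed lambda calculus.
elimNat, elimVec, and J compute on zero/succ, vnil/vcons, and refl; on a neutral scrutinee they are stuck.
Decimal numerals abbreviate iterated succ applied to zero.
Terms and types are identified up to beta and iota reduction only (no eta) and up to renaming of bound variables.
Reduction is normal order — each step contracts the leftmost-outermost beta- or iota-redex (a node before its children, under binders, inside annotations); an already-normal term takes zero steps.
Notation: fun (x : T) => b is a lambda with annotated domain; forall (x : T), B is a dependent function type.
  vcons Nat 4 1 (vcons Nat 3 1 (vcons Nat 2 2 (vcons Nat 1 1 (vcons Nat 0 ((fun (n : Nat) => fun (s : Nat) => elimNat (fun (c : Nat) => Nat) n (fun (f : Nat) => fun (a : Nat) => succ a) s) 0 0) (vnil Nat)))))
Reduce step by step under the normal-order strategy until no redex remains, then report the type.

normal-order reduction sequence:
  vcons Nat 4 1 (vcons Nat 3 1 (vcons Nat 2 2 (vcons Nat 1 1 (vcons Nat 0 ((fun (n : Nat) => fun (s : Nat) => elimNat (fun (c : Nat) => Nat) n (fun (f : Nat) => fun (a : Nat) => succ a) s) 0 0) (vnil Nat)))))
  ~> vcons Nat 4 1 (vcons Nat 3 1 (vcons Nat 2 2 (vcons Nat 1 1 (vcons Nat 0 ((fun (n : Nat) => elimNat (fun (s : Nat) => Nat) 0 (fun (c : Nat) => fun (f : Nat) => succ f) n) 0) (vnil Nat)))))
  ~> vcons Nat 4 1 (vcons Nat 3 1 (vcons Nat 2 2 (vcons Nat 1 1 (vcons Nat 0 (elimNat (fun (n : Nat) => Nat) 0 (fun (s : Nat) => fun (c : Nat) => succ c) 0) (vnil Nat)))))
  ~> vcons Nat 4 1 (vcons Nat 3 1 (vcons Nat 2 2 (vcons Nat 1 1 (vcons Nat 0 0 (vnil Nat)))))
type:
  Vec Nat 5


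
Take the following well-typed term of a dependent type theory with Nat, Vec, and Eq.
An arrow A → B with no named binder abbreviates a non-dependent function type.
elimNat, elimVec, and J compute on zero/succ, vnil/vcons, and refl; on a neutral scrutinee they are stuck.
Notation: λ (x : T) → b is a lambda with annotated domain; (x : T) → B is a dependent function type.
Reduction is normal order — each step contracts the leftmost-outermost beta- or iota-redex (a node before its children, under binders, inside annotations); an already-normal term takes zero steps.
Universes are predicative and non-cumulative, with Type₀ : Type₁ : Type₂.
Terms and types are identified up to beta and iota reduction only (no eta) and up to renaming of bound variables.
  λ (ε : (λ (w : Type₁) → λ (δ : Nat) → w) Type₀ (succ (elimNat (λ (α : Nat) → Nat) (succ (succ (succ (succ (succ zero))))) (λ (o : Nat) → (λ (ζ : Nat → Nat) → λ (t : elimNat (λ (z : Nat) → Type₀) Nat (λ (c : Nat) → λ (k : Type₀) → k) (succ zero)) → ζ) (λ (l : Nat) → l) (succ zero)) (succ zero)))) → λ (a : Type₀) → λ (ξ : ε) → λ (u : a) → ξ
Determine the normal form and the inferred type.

resulting normal form:
  λ (ε : Type₀) → λ (w : Type₀) → λ (δ : ε) → λ (α : w) → δ
inferred type:
  (ε : Type₀) → (w : Type₀) → ε → w → ε
observation: reduction starts at a beta-redex, and 2 normal-order steps reach the normal form.


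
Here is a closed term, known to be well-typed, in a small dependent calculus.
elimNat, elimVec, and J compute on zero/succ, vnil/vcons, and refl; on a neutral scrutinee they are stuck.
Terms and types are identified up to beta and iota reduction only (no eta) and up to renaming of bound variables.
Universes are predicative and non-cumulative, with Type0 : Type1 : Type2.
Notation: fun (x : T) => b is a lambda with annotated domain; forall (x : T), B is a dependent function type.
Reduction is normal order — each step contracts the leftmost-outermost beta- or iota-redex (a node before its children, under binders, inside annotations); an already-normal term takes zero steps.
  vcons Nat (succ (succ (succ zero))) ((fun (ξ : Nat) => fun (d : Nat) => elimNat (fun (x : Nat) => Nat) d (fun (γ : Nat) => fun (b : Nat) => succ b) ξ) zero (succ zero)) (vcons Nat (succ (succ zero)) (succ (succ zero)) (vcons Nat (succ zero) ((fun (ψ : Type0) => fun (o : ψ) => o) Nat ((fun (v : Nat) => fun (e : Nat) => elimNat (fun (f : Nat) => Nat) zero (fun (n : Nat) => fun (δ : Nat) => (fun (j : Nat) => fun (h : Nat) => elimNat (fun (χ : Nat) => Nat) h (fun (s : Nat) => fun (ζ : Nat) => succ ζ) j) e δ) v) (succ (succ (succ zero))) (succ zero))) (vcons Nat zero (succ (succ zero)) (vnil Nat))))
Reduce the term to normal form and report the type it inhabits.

normal form:
  vcons Nat (succ (succ (succ zero))) (succ zero) (vcons Nat (succ (succ zero)) (succ (succ zero)) (vcons Nat (succ zero) (succ (succ (succ zero))) (vcons Nat zero (succ (succ zero)) (vnil Nat))))
inferred type:
  Vec Nat (succ (succ (succ (succ zero))))


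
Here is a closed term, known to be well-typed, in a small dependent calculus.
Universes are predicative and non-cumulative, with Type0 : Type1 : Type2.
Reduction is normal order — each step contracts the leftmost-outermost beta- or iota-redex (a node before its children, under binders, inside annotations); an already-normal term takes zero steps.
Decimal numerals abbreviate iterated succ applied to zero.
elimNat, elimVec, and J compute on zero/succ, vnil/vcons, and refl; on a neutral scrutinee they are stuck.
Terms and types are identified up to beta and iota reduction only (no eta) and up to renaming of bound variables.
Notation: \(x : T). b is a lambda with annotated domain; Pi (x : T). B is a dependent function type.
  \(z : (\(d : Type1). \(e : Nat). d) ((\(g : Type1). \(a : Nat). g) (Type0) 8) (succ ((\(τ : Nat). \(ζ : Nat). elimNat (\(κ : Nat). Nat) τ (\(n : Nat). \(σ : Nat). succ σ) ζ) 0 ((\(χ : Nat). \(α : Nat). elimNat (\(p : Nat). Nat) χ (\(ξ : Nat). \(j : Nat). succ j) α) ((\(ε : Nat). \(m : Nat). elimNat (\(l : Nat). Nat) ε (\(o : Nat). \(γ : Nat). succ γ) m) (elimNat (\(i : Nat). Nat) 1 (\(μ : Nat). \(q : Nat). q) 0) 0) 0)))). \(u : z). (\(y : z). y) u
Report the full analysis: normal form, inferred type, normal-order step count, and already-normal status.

reduced normal form:
  \(z : Type0). \(d : z). d
inferred type:
  Pi (z : Type0). Pi (d : z). z
normal-order step count: 5
term was already normal: no
first redex: a beta-redex


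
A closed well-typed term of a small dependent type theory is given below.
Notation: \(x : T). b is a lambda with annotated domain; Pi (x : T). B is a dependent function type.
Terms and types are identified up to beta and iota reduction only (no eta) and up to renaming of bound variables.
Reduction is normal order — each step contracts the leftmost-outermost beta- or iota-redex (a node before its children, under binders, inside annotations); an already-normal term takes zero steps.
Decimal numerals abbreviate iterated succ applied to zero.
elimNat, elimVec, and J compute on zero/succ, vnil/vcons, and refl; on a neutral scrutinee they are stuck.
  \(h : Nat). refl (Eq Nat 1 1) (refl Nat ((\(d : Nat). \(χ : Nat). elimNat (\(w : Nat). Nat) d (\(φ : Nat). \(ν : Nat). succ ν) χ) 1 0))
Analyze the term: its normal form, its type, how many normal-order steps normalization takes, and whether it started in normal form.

resulting normal form:
  \(h : Nat). refl (Eq Nat 1 1) (refl Nat 1)
type:
  Pi (h : Nat). Eq (Eq Nat 1 1) (refl Nat 1) (refl Nat 1)
steps to reach normal form (normal order): 3
term was already normal: no
first redex: a beta-redex


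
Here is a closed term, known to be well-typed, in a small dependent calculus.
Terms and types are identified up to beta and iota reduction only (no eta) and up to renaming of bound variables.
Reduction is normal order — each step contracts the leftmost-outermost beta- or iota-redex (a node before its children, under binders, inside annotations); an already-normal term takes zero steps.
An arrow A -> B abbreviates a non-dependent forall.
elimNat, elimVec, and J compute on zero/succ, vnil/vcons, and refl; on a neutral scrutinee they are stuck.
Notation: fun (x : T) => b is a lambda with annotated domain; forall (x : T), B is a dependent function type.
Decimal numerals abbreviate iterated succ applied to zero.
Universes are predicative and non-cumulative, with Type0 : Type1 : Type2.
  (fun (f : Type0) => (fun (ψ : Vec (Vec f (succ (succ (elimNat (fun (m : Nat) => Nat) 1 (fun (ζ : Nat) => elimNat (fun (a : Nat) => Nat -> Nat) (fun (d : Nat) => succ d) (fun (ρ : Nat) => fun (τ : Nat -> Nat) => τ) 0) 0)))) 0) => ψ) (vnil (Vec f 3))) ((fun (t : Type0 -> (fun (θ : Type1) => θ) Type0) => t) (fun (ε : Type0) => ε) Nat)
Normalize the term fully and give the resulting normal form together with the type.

normal form:
  vnil (Vec Nat 3)
inferred type:
  Vec (Vec Nat 3) 0
observation: reduction starts at a beta-redex, and 4 normal-order steps reach the normal form.


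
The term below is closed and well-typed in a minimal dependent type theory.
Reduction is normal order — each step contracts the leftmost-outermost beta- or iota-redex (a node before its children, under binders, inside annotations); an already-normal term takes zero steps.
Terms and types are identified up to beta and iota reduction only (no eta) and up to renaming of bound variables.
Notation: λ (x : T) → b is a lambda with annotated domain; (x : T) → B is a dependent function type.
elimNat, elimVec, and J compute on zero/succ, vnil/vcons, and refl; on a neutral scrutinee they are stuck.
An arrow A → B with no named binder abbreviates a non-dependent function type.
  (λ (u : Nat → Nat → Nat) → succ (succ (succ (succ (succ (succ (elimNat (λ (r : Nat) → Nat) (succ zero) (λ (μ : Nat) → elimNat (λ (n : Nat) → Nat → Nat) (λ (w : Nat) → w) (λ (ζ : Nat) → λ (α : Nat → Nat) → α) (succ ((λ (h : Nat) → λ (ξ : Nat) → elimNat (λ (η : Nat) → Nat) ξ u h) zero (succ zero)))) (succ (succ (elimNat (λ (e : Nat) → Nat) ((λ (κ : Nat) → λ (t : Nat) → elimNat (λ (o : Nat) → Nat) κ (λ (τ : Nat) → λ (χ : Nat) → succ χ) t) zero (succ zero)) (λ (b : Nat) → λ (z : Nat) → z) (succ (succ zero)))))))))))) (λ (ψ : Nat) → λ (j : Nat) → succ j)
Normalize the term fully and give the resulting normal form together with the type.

normal form:
  succ (succ (succ (succ (succ (succ (succ zero))))))
type:
  Nat


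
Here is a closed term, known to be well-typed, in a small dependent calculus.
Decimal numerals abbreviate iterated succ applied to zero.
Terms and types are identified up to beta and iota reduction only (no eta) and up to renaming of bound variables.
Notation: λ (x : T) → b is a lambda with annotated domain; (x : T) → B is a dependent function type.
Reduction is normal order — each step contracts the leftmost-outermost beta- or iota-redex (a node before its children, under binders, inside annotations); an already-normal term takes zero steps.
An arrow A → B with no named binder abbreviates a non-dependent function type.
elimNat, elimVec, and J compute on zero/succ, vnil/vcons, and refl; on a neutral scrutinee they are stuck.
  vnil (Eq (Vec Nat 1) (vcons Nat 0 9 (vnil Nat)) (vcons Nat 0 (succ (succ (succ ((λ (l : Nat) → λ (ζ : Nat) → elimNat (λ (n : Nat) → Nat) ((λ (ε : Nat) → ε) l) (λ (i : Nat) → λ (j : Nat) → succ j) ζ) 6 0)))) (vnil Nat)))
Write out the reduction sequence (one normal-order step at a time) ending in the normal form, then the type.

normal-order reduction sequence:
  vnil (Eq (Vec Nat 1) (vcons Nat 0 9 (vnil Nat)) (vcons Nat 0 (succ (succ (succ ((λ (l : Nat) → λ (ζ : Nat) → elimNat (λ (n : Nat) → Nat) ((λ (ε : Nat) → ε) l) (λ (i : Nat) → λ (j : Nat) → succ j) ζ) 6 0)))) (vnil Nat)))
  ~> vnil (Eq (Vec Nat 1) (vcons Nat 0 9 (vnil Nat)) (vcons Nat 0 (succ (succ (succ ((λ (l : Nat) → elimNat (λ (ζ : Nat) → Nat) ((λ (n : Nat) → n) 6) (λ (ε : Nat) → λ (i : Nat) → succ i) l) 0)))) (vnil Nat)))
  ~> vnil (Eq (Vec Nat 1) (vcons Nat 0 9 (vnil Nat)) (vcons Nat 0 (succ (succ (succ (elimNat (λ (l : Nat) → Nat) ((λ (ζ : Nat) → ζ) 6) (λ (n : Nat) → λ (ε : Nat) → succ ε) 0)))) (vnil Nat)))
  ~> vnil (Eq (Vec Nat 1) (vcons Nat 0 9 (vnil Nat)) (vcons Nat 0 (succ (succ (succ ((λ (l : Nat) → l) 6)))) (vnil Nat)))
  ~> vnil (Eq (Vec Nat 1) (vcons Nat 0 9 (vnil Nat)) (vcons Nat 0 9 (vnil Nat)))
the term's type:
  Vec (Eq (Vec Nat 1) (vcons Nat 0 9 (vnil Nat)) (vcons Nat 0 9 (vnil Nat))) 0


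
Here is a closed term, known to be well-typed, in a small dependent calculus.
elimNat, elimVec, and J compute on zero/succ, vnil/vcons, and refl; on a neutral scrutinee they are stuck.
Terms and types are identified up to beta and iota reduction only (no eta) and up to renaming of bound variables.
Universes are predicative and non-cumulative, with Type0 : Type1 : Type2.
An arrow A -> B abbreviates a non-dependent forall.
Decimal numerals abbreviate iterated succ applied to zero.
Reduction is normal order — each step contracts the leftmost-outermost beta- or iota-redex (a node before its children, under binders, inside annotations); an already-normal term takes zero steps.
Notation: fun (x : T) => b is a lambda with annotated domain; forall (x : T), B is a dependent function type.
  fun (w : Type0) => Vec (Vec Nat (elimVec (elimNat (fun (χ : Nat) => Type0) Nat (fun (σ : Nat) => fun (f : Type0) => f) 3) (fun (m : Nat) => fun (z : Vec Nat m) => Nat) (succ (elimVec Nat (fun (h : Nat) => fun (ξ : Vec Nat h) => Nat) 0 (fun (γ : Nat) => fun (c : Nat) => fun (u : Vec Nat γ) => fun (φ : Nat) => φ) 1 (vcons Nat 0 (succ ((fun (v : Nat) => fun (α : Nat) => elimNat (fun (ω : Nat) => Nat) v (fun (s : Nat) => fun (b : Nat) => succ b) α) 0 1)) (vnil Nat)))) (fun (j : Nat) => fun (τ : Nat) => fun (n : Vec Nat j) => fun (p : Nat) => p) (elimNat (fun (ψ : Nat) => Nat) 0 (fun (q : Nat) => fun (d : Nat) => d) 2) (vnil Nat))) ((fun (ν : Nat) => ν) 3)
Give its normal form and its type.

normal form:
  fun (w : Type0) => Vec (Vec Nat 1) 3
the term's type:
  Type0 -> Type0


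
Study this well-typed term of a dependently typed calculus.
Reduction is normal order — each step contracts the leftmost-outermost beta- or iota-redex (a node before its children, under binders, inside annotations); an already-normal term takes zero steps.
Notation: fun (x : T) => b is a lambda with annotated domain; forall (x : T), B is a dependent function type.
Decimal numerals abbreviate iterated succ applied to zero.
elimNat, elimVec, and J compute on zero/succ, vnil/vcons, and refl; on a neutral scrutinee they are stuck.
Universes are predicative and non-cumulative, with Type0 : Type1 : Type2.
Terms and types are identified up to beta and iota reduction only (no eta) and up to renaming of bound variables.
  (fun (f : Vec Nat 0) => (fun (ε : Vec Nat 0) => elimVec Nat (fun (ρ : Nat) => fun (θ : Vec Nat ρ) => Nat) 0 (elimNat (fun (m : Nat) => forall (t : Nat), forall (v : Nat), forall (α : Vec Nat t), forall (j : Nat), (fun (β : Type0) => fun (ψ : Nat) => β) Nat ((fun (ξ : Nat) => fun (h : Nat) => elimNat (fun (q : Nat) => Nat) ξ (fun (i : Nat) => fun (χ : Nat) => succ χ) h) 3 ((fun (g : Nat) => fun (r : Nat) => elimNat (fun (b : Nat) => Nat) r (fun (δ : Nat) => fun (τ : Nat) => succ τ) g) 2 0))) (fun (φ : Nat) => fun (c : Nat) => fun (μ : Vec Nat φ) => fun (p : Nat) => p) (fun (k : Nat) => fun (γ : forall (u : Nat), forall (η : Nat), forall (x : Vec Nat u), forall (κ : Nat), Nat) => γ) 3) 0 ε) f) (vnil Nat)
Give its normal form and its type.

reduced normal form:
  0
inferred type:
  Nat


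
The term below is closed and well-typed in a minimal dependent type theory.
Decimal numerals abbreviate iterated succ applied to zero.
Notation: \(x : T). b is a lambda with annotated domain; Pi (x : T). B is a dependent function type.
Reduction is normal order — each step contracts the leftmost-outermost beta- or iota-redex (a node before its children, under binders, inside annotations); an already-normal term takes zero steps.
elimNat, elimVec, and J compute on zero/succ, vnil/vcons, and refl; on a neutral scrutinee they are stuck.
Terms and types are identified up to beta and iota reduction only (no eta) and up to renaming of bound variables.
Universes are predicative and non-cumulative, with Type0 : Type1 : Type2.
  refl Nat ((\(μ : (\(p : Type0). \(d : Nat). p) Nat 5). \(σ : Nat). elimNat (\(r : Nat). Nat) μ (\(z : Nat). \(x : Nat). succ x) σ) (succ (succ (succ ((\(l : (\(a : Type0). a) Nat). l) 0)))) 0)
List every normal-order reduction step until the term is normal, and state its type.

normal-order reduction:
  refl Nat ((\(μ : (\(p : Type0). \(d : Nat). p) Nat 5). \(σ : Nat). elimNat (\(r : Nat). Nat) μ (\(z : Nat). \(x : Nat). succ x) σ) (succ (succ (succ ((\(l : (\(a : Type0). a) Nat). l) 0)))) 0)
  ~> refl Nat ((\(μ : Nat). elimNat (\(p : Nat). Nat) (succ (succ (succ ((\(d : (\(σ : Type0). σ) Nat). d) 0)))) (\(r : Nat). \(z : Nat). succ z) μ) 0)
  ~> refl Nat (elimNat (\(μ : Nat). Nat) (succ (succ (succ ((\(p : (\(d : Type0). d) Nat). p) 0)))) (\(σ : Nat). \(r : Nat). succ r) 0)
  ~> refl Nat (succ (succ (succ ((\(μ : (\(p : Type0). p) Nat). μ) 0))))
  ~> refl Nat 3
type:
  Eq Nat 3 3


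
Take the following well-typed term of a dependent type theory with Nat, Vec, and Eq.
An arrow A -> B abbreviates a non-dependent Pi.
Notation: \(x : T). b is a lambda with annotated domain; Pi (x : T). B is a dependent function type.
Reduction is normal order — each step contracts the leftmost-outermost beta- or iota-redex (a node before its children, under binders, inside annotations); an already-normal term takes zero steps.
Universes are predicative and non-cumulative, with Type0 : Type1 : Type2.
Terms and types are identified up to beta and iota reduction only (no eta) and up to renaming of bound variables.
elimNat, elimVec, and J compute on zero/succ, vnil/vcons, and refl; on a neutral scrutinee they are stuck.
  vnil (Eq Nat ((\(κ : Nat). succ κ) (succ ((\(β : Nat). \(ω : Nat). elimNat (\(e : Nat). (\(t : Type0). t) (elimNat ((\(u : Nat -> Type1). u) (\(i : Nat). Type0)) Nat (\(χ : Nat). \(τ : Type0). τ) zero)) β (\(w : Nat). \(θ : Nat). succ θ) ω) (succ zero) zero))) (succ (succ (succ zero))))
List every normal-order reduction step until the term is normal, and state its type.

reduction (normal order):
  vnil (Eq Nat ((\(κ : Nat). succ κ) (succ ((\(β : Nat). \(ω : Nat). elimNat (\(e : Nat). (\(t : Type0). t) (elimNat ((\(u : Nat -> Type1). u) (\(i : Nat). Type0)) Nat (\(χ : Nat). \(τ : Type0). τ) zero)) β (\(w : Nat). \(θ : Nat). succ θ) ω) (succ zero) zero))) (succ (succ (succ zero))))
  ~> vnil (Eq Nat (succ (succ ((\(κ : Nat). \(β : Nat). elimNat (\(ω : Nat). (\(e : Type0). e) (elimNat ((\(t : Nat -> Type1). t) (\(u : Nat). Type0)) Nat (\(i : Nat). \(χ : Type0). χ) zero)) κ (\(τ : Nat). \(w : Nat). succ w) β) (succ zero) zero))) (succ (succ (succ zero))))
  ~> vnil (Eq Nat (succ (succ ((\(κ : Nat). elimNat (\(β : Nat). (\(ω : Type0). ω) (elimNat ((\(e : Nat -> Type1). e) (\(t : Nat). Type0)) Nat (\(u : Nat). \(i : Type0). i) zero)) (succ zero) (\(χ : Nat). \(τ : Nat). succ τ) κ) zero))) (succ (succ (succ zero))))
  ~> vnil (Eq Nat (succ (succ (elimNat (\(κ : Nat). (\(β : Type0). β) (elimNat ((\(ω : Nat -> Type1). ω) (\(e : Nat). Type0)) Nat (\(t : Nat). \(u : Type0). u) zero)) (succ zero) (\(i : Nat). \(χ : Nat). succ χ) zero))) (succ (succ (succ zero))))
  ~> vnil (Eq Nat (succ (succ (succ zero))) (succ (succ (succ zero))))
type:
  Vec (Eq Nat (succ (succ (succ zero))) (succ (succ (succ zero)))) zero


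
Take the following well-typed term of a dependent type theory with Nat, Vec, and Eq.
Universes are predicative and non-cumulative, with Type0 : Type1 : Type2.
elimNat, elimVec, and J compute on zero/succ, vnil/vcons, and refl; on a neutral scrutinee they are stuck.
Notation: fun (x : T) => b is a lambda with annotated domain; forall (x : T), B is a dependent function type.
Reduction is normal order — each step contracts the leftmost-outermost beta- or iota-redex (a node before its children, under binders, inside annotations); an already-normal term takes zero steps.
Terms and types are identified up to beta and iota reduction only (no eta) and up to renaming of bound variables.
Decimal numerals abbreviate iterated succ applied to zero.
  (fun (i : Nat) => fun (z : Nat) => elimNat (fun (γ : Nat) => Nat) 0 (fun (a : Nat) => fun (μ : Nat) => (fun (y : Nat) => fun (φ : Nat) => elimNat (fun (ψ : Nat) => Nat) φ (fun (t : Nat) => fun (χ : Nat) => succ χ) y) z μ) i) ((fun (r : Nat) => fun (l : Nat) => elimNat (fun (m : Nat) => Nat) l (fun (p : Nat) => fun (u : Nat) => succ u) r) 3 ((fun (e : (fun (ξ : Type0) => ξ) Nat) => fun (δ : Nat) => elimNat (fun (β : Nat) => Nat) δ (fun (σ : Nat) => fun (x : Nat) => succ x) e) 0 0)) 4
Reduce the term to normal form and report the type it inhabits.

resulting normal form:
  12
the term's type:
  Nat
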